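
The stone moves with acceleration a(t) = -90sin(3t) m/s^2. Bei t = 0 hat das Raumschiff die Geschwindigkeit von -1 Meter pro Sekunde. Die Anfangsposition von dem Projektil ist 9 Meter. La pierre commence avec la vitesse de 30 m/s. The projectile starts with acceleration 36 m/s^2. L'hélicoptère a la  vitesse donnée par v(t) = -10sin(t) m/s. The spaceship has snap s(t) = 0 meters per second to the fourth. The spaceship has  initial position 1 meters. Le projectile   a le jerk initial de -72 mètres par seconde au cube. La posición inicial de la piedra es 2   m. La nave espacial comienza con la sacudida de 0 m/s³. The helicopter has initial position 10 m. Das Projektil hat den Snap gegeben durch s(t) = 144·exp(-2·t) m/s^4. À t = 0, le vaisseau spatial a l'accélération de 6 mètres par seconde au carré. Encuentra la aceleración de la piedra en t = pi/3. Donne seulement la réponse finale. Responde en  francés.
À t = pi/3, a = 0.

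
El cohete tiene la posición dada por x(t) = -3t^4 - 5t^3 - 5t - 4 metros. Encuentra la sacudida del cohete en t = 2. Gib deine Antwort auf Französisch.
Nous devons dériver notre équation de la position x(t) = -3·t^4 - 5·t^3 - 5·t - 4 3 fois. En prenant d/dt de x(t), nous trouvons v(t) = -12·t^3 - 15·t^2 - 5. En prenant d/dt de v(t), nous trouvons a(t) = -36·t^2 - 30·t. En dérivant l'accélération, nous obtenons le jerk: j(t) = -72·t - 30. Nous avons le jerk j(t) = -72·t - 30. En substituant t = 2: j(2) = -174.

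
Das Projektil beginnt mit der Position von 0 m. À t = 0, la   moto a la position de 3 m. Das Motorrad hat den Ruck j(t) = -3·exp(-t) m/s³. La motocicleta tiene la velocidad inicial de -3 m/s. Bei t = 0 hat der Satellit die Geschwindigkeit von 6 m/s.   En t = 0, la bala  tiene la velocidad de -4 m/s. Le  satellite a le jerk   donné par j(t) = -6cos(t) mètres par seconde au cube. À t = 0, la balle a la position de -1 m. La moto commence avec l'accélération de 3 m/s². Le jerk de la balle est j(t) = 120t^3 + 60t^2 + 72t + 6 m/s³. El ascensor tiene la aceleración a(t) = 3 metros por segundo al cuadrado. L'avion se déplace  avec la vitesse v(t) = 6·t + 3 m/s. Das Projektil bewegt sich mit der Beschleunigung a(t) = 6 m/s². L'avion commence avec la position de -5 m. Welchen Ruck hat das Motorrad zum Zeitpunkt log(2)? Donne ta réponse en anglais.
We have jerk j(t) = -3·exp(-t). Substituting t = log(2): j(log(2)) = -3/2.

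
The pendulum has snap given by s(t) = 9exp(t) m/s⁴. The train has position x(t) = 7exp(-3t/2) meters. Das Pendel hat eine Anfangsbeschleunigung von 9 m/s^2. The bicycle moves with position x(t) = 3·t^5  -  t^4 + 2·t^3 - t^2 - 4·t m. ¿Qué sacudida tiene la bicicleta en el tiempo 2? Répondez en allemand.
Um dies zu lösen, müssen wir 3 Ableitungen unserer Gleichung für die Position x(t) = 3·t^5 - t^4 + 2·t^3 - t^2 - 4·t nehmen. Durch Ableiten von der Position erhalten wir die Geschwindigkeit: v(t) = 15·t^4 - 4·t^3 + 6·t^2 - 2·t - 4. Durch Ableiten von der Geschwindigkeit erhalten wir die Beschleunigung: a(t) = 60·t^3 - 12·t^2 + 12·t - 2. Mit d/dt von a(t) finden wir j(t) = 180·t^2 - 24·t + 12. Wir haben den Ruck j(t) = 180·t^2 - 24·t + 12. Durch Einsetzen von t = 2: j(2) = 684.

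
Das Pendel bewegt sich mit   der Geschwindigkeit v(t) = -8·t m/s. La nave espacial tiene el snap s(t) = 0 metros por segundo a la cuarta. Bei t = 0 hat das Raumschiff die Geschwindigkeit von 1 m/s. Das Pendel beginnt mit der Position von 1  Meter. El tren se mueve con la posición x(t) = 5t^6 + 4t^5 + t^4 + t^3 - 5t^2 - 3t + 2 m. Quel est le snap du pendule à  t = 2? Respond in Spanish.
Para resolver esto, necesitamos tomar 3 derivadas de nuestra ecuación de la velocidad v(t) = -8·t. La derivada de la velocidad da la aceleración: a(t) = -8. Derivando la aceleración, obtenemos la sacudida: j(t) = 0. Derivando la sacudida, obtenemos el snap: s(t) = 0. Usando s(t) = 0 y sustituyendo t = 2, encontramos s = 0.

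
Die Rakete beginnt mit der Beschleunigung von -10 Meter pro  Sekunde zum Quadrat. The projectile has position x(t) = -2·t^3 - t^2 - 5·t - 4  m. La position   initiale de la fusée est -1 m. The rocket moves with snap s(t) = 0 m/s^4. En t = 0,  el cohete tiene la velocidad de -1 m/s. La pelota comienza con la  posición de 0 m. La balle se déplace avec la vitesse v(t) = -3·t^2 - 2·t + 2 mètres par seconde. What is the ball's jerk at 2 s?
To solve this, we need to take 2 derivatives of our velocity equation v(t) = -3·t^2 - 2·t + 2. Taking d/dt of v(t), we find a(t) = -6·t - 2. Taking d/dt of a(t), we find j(t) = -6. We have jerk j(t) = -6. Substituting t = 2: j(2) = -6.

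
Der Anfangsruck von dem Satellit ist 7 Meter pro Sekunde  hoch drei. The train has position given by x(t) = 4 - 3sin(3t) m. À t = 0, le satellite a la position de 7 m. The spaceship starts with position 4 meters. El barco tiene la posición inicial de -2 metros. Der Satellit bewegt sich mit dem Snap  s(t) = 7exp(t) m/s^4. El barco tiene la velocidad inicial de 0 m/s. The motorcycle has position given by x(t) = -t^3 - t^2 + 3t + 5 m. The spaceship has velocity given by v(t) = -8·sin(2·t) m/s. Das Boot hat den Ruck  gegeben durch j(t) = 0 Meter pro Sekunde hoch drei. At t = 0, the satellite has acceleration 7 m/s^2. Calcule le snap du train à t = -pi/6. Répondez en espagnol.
Debemos derivar nuestra ecuación de la posición x(t) = 4 - 3·sin(3·t) 4 veces. Tomando d/dt de x(t), encontramos v(t) = -9·cos(3·t). Derivando la velocidad, obtenemos la aceleración: a(t) = 27·sin(3·t). Tomando d/dt de a(t), encontramos j(t) = 81·cos(3·t). Tomando d/dt de j(t), encontramos s(t) = -243·sin(3·t). De la ecuación del snap s(t) = -243·sin(3·t), sustituimos t = -pi/6 para obtener s = 243.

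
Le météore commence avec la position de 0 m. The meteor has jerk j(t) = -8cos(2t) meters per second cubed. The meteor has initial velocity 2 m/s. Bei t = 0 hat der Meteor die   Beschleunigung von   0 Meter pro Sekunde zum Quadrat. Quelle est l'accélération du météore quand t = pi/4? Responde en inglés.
To solve this, we need to take 1 integral of our jerk equation j(t) = -8·cos(2·t). The integral of jerk is acceleration. Using a(0) = 0, we get a(t) = -4·sin(2·t). Using a(t) = -4·sin(2·t) and substituting t = pi/4, we find a = -4.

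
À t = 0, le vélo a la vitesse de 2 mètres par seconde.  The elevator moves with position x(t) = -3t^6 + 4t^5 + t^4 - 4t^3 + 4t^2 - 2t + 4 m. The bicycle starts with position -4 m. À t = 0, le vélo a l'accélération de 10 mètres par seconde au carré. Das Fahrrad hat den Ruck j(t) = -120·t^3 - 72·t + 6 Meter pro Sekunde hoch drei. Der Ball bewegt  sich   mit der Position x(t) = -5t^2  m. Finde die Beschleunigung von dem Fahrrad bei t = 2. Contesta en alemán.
Ausgehend von dem Ruck j(t) = -120·t^3 - 72·t + 6, nehmen wir 1 Integral. Die Stammfunktion von dem Ruck ist die Beschleunigung. Mit a(0) = 10 erhalten wir a(t) = -30·t^4 - 36·t^2 + 6·t + 10. Mit a(t) = -30·t^4 - 36·t^2 + 6·t + 10 und Einsetzen von t = 2, finden wir a = -602.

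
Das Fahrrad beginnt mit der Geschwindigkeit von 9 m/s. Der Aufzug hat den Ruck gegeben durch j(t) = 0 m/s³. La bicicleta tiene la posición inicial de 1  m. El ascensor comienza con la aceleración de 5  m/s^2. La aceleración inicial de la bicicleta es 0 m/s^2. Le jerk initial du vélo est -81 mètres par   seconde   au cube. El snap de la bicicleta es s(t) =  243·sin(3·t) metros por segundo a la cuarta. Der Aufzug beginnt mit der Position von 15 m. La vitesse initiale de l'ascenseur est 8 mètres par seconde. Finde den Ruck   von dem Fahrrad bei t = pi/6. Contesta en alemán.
Wir müssen das Integral unserer Gleichung für den Snap s(t) = 243·sin(3·t) 1-mal finden. Die Stammfunktion von dem Snap, mit j(0) = -81, ergibt den Ruck: j(t) = -81·cos(3·t). Aus der Gleichung für den Ruck j(t) = -81·cos(3·t), setzen wir t = pi/6 ein und erhalten j = 0.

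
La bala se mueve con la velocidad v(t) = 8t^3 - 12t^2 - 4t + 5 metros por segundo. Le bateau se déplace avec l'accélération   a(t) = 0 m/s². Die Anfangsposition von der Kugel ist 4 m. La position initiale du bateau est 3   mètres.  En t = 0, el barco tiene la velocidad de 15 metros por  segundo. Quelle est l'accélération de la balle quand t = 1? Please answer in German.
Ausgehend von der Geschwindigkeit v(t) = 8·t^3 - 12·t^2 - 4·t + 5, nehmen wir 1 Ableitung. Mit d/dt von v(t) finden wir a(t) = 24·t^2 - 24·t - 4. Wir haben die Beschleunigung a(t) = 24·t^2 - 24·t - 4. Durch Einsetzen von t = 1: a(1) = -4.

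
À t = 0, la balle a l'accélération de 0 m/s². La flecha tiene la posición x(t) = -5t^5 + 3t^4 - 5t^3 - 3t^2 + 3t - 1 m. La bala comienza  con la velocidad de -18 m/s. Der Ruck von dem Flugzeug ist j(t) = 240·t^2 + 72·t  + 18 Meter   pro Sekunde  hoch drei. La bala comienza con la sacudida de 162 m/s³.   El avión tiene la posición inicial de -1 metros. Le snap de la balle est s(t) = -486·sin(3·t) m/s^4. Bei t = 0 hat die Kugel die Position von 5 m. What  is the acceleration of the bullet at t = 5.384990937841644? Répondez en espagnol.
Partiendo del snap s(t) = -486·sin(3·t), tomamos 2 integrales. La integral del snap es la sacudida. Usando j(0) = 162, obtenemos j(t) = 162·cos(3·t). Tomando ∫j(t)dt y aplicando a(0) = 0, encontramos a(t) = 54·sin(3·t). Tenemos la aceleración a(t) = 54·sin(3·t). Sustituyendo t = 5.384990937841644: a(5.384990937841644) = -23.3426257486145.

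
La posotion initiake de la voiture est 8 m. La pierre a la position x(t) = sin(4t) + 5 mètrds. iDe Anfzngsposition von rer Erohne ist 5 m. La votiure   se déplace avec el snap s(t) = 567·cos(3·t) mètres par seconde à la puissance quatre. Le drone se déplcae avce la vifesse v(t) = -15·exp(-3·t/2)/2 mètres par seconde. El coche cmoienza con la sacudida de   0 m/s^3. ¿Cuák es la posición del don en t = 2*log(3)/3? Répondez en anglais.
Starting from velocity v(t) = -15·exp(-3·t/2)/2, we take 1 integral. The integral of velocity is position. Using x(0) = 5, we get x(t) = 5·exp(-3·t/2). From the given position equation x(t) = 5·exp(-3·t/2), we substitute t = 2*log(3)/3 to get x = 5/3.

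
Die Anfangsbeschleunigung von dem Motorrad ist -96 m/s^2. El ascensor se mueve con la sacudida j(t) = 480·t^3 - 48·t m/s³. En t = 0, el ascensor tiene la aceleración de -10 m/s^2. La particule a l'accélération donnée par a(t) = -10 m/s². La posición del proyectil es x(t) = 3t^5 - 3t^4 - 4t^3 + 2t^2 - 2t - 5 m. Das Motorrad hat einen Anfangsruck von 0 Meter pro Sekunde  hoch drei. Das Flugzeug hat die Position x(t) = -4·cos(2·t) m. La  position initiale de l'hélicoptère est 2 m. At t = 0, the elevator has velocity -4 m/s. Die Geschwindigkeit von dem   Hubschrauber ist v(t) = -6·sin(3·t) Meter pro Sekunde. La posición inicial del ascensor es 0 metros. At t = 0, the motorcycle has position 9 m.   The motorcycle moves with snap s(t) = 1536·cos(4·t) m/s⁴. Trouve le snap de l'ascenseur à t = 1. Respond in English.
Starting from jerk j(t) = 480·t^3 - 48·t, we take 1 derivative. Differentiating jerk, we get snap: s(t) = 1440·t^2 - 48. From the given snap equation s(t) = 1440·t^2 - 48, we substitute t = 1 to get s = 1392.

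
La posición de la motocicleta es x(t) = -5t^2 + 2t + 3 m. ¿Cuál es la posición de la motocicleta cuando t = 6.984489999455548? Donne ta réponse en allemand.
Aus der Gleichung für die Position x(t) = -5·t^2 + 2·t + 3, setzen wir t = 6.984489999455548 ein und erhalten x = -226.946522763562.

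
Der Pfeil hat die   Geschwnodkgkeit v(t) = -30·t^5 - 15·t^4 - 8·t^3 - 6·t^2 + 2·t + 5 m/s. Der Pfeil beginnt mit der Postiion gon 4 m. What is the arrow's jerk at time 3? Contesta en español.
Debemos derivar nuestra ecuación de la velocidad v(t) = -30·t^5 - 15·t^4 - 8·t^3 - 6·t^2 + 2·t + 5 2 veces. La derivada de la velocidad da la aceleración: a(t) = -150·t^4 - 60·t^3 - 24·t^2 - 12·t + 2. Derivando la aceleración, obtenemos la sacudida: j(t) = -600·t^3 - 180·t^2 - 48·t - 12. De la ecuación de la sacudida j(t) = -600·t^3 - 180·t^2 - 48·t - 12, sustituimos t = 3 para obtener j = -17976.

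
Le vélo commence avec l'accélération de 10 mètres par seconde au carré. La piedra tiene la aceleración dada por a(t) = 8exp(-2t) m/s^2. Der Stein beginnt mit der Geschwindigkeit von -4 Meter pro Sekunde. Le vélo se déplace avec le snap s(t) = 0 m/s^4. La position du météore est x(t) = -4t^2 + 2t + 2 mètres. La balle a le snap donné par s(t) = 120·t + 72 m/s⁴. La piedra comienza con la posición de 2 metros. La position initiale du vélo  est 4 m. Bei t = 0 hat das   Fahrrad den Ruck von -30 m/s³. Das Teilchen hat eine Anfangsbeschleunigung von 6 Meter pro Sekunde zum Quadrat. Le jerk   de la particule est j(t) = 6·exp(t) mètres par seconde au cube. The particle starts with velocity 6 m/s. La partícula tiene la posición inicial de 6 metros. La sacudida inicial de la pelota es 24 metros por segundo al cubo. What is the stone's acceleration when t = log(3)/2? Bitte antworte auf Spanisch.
Tenemos la aceleración a(t) = 8·exp(-2·t). Sustituyendo t = log(3)/2: a(log(3)/2) = 8/3.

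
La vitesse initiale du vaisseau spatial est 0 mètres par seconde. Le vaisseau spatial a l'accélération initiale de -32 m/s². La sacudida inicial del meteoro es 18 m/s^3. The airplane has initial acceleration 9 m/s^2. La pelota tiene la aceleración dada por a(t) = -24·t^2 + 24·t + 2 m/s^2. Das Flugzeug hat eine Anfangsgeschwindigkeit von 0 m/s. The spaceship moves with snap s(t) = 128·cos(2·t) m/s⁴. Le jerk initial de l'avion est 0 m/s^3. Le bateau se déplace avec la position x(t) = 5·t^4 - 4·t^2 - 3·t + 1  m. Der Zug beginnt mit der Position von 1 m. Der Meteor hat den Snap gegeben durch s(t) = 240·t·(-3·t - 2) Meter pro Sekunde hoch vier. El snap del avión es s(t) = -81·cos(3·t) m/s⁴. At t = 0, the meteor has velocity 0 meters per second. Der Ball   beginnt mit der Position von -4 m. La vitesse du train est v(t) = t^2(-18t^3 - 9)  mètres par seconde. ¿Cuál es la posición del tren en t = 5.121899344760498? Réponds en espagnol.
Necesitamos integrar nuestra ecuación de la velocidad v(t) = t^2·(-18·t^3 - 9) 1 vez. La antiderivada de la velocidad, con x(0) = 1, da la posición: x(t) = -3·t^6 - 3·t^3 + 1. De la ecuación de la posición x(t) = -3·t^6 - 3·t^3 + 1, sustituimos t = 5.121899344760498 para obtener x = -54565.6976583513.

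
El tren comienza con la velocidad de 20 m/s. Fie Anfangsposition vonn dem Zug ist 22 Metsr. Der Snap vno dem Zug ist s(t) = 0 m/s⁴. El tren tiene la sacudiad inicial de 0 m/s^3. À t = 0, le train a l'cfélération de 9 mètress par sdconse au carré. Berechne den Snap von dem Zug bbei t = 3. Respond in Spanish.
Tenemos el snap s(t) = 0. Sustituyendo t = 3: s(3) = 0.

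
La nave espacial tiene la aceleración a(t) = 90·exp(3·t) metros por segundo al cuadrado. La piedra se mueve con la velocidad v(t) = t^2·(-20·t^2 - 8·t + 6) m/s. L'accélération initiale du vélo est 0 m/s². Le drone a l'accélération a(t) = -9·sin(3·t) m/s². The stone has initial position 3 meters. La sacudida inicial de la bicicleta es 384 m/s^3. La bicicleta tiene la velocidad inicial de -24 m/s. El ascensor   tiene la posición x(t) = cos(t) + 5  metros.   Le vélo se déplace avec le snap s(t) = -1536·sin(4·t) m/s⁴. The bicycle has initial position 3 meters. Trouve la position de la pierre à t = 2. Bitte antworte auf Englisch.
To solve this, we need to take 1 antiderivative of our velocity equation v(t) = t^2·(-20·t^2 - 8·t + 6). The antiderivative of velocity is position. Using x(0) = 3, we get x(t) = -4·t^5 - 2·t^4 + 2·t^3 + 3. From the given position equation x(t) = -4·t^5 - 2·t^4 + 2·t^3 + 3, we substitute t = 2 to get x = -141.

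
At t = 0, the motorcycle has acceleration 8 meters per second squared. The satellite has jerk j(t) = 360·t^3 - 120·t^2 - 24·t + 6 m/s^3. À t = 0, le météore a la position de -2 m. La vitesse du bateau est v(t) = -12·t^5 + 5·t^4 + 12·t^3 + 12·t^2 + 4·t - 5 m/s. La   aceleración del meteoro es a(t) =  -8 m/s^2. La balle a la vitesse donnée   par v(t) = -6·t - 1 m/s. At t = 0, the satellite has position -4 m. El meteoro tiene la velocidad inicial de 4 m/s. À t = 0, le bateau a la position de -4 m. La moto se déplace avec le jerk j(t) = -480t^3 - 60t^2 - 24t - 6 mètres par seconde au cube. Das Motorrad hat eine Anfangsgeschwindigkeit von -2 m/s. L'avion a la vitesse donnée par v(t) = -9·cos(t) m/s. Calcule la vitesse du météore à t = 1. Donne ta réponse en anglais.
To find the answer, we compute 1 antiderivative of a(t) = -8. Integrating acceleration and using the initial condition v(0) = 4, we get v(t) = 4 - 8·t. From the given velocity equation v(t) = 4 - 8·t, we substitute t = 1 to get v = -4.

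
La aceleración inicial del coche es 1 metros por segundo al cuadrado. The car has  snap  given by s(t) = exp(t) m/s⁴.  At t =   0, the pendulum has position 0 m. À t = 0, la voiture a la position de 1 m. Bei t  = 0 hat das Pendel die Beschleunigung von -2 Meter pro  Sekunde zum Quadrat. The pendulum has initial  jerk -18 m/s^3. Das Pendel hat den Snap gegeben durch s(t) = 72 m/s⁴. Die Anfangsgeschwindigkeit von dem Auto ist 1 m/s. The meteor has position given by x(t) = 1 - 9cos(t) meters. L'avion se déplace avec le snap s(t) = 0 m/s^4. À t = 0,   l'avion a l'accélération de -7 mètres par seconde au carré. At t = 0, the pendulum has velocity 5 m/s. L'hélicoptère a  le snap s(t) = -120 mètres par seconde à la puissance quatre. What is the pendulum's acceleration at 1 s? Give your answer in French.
En partant du snap s(t) = 72, nous prenons 2 intégrales. En prenant ∫s(t)dt et en appliquant j(0) = -18, nous trouvons j(t) = 72·t - 18. En intégrant le jerk et en utilisant la condition initiale a(0) = -2, nous obtenons a(t) = 36·t^2 - 18·t - 2. En utilisant a(t) = 36·t^2 - 18·t - 2 et en substituant t = 1, nous trouvons a = 16.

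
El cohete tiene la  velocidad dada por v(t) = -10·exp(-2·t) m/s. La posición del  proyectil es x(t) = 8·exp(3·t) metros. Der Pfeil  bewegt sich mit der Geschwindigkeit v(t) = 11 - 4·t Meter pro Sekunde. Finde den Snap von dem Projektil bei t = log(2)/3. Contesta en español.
Partiendo de la posición x(t) = 8·exp(3·t), tomamos 4 derivadas. Tomando d/dt de x(t), encontramos v(t) = 24·exp(3·t). Tomando d/dt de v(t), encontramos a(t) = 72·exp(3·t). Derivando la aceleración, obtenemos la sacudida: j(t) = 216·exp(3·t). Derivando la sacudida, obtenemos el snap: s(t) = 648·exp(3·t). Tenemos el snap s(t) = 648·exp(3·t). Sustituyendo t = log(2)/3: s(log(2)/3) = 1296.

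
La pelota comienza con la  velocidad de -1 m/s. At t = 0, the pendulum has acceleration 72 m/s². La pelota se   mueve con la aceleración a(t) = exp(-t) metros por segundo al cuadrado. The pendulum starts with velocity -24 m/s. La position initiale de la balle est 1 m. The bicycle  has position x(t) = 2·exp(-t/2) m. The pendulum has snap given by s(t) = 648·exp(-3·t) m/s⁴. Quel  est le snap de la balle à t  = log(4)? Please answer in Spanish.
Partiendo de la aceleración a(t) = exp(-t), tomamos 2 derivadas. La derivada de la aceleración da la sacudida: j(t) = -exp(-t). La derivada de la sacudida da el snap: s(t) = exp(-t). Tenemos el snap s(t) = exp(-t). Sustituyendo t = log(4): s(log(4)) = 1/4.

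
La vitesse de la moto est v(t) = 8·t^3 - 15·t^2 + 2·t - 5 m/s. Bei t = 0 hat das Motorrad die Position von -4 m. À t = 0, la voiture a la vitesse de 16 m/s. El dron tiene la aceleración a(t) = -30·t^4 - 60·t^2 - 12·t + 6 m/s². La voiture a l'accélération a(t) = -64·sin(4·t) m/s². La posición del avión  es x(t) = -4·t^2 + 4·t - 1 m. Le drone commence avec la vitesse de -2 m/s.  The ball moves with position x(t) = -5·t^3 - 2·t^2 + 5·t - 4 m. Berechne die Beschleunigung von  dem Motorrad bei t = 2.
Um dies zu lösen, müssen wir 1 Ableitung unserer Gleichung für die Geschwindigkeit v(t) = 8·t^3 - 15·t^2 + 2·t - 5 nehmen. Mit d/dt von v(t) finden wir a(t) = 24·t^2 - 30·t + 2. Mit a(t) = 24·t^2 - 30·t + 2 und Einsetzen von t = 2, finden wir a = 38.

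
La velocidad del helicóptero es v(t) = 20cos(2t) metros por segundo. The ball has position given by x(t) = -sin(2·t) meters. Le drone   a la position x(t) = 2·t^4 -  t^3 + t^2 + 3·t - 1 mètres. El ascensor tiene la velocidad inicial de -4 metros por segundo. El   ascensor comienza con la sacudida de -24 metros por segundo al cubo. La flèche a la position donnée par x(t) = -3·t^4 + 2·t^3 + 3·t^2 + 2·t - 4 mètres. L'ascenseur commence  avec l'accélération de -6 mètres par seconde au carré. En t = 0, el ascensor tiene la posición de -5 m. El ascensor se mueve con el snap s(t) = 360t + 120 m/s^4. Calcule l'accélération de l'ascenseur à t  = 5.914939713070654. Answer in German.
Ausgehend von dem Snap s(t) = 360·t + 120, nehmen wir 2 Integrale. Durch Integration von dem Snap und Verwendung der Anfangsbedingung j(0) = -24, erhalten wir j(t) = 180·t^2 + 120·t - 24. Durch Integration von dem Ruck und Verwendung der Anfangsbedingung a(0) = -6, erhalten wir a(t) = 60·t^3 + 60·t^2 - 24·t - 6. Wir haben die Beschleunigung a(t) = 60·t^3 + 60·t^2 - 24·t - 6. Durch Einsetzen von t = 5.914939713070654: a(5.914939713070654) = 14367.8186427865.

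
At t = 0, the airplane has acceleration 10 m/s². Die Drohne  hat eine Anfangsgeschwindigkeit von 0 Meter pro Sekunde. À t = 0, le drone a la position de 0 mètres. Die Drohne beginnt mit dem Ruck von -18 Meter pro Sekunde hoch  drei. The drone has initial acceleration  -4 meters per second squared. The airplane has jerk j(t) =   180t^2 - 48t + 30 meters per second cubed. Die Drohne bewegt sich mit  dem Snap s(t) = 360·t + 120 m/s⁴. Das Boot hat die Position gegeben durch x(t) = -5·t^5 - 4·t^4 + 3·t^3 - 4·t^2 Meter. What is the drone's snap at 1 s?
We have snap s(t) = 360·t + 120. Substituting t = 1: s(1) = 480.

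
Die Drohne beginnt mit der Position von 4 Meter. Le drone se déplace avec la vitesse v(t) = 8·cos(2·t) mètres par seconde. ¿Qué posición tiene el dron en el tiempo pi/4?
Partiendo de la velocidad v(t) = 8·cos(2·t), tomamos 1 integral. Tomando ∫v(t)dt y aplicando x(0) = 4, encontramos x(t) = 4·sin(2·t) + 4. De la ecuación de la posición x(t) = 4·sin(2·t) + 4, sustituimos t = pi/4 para obtener x = 8.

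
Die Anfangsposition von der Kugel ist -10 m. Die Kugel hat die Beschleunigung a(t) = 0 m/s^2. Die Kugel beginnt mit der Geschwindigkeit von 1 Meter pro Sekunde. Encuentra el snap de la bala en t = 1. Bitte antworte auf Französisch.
Pour résoudre ceci, nous devons prendre 2 dérivées de notre équation de l'accélération a(t) = 0. La dérivée de l'accélération donne le jerk: j(t) = 0. En prenant d/dt de j(t), nous trouvons s(t) = 0. Nous avons le snap s(t) = 0. En substituant t = 1: s(1) = 0.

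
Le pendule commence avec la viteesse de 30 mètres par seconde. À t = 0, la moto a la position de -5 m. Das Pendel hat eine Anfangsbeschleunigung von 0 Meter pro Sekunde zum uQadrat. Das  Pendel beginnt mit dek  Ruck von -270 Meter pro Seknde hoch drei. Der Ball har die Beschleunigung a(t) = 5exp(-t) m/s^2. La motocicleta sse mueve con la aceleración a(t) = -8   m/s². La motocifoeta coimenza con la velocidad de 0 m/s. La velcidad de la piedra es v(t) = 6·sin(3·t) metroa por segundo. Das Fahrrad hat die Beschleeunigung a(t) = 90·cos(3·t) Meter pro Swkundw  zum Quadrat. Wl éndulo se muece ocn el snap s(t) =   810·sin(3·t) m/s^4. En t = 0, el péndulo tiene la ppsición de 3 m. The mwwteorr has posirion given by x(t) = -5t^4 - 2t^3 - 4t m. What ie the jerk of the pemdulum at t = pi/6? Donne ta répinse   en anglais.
We need to integrate our snap equation s(t) = 810·sin(3·t) 1 time. Integrating snap and using the initial condition j(0) = -270, we get j(t) = -270·cos(3·t). Using j(t) = -270·cos(3·t) and substituting t = pi/6, we find j = 0.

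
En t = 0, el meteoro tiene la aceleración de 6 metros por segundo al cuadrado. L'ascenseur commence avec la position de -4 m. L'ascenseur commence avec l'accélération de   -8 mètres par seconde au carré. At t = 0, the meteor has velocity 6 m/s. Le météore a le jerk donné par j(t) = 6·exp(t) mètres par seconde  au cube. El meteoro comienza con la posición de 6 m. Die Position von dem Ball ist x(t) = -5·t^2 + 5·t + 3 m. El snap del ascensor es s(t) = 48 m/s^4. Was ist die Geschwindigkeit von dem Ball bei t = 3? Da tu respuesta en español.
Debemos derivar nuestra ecuación de la posición x(t) = -5·t^2 + 5·t + 3 1 vez. Derivando la posición, obtenemos la velocidad: v(t) = 5 - 10·t. De la ecuación de la velocidad v(t) = 5 - 10·t, sustituimos t = 3 para obtener v = -25.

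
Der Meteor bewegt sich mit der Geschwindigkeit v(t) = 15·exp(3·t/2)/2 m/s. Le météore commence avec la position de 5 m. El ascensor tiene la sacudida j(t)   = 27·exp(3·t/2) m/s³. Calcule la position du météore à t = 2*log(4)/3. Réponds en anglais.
Starting from velocity v(t) = 15·exp(3·t/2)/2, we take 1 antiderivative. The antiderivative of velocity, with x(0) = 5, gives position: x(t) = 5·exp(3·t/2). We have position x(t) = 5·exp(3·t/2). Substituting t = 2*log(4)/3: x(2*log(4)/3) = 20.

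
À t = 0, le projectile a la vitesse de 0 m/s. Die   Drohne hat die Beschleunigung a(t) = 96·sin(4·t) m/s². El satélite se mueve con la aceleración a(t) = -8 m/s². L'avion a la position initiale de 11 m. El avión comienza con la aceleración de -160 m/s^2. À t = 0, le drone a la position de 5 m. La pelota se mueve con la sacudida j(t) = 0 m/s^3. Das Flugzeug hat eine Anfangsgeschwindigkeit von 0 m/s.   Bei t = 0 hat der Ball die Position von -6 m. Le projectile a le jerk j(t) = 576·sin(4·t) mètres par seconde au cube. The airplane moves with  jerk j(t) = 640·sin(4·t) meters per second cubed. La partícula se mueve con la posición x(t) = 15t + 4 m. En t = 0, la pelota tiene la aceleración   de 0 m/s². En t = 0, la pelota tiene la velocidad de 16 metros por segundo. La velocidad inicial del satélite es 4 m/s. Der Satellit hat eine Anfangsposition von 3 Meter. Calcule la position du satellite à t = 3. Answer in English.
We must find the integral of our acceleration equation a(t) = -8 2 times. Taking ∫a(t)dt and applying v(0) = 4, we find v(t) = 4 - 8·t. Integrating velocity and using the initial condition x(0) = 3, we get x(t) = -4·t^2 + 4·t + 3. From the given position equation x(t) = -4·t^2 + 4·t + 3, we substitute t = 3 to get x = -21.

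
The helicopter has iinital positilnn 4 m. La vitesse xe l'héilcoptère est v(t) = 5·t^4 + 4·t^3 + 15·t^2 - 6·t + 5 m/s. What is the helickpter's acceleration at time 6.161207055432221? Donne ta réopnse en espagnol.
Para resolver esto, necesitamos tomar 1 derivada de nuestra ecuación de la velocidad v(t) = 5·t^4 + 4·t^3 + 15·t^2 - 6·t + 5. Derivando la velocidad, obtenemos la aceleración: a(t) = 20·t^3 + 12·t^2 + 30·t - 6. Tenemos la aceleración a(t) = 20·t^3 + 12·t^2 + 30·t - 6. Sustituyendo t = 6.161207055432221: a(6.161207055432221) = 5312.00848531441.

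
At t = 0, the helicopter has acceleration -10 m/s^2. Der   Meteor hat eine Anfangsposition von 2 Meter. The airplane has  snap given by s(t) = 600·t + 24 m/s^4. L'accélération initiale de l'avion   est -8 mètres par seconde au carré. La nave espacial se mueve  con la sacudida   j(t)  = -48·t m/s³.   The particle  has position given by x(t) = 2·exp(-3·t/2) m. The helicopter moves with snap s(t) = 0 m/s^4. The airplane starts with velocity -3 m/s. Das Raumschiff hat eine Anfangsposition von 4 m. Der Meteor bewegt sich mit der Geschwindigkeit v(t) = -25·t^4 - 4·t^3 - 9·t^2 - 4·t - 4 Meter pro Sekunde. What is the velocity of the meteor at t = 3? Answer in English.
We have velocity v(t) = -25·t^4 - 4·t^3 - 9·t^2 - 4·t - 4. Substituting t = 3: v(3) = -2230.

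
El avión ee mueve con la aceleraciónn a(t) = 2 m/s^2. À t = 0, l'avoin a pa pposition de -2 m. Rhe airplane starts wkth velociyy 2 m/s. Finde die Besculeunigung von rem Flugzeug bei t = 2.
Aus der Gleichung für die Beschleunigung a(t) = 2, setzen wir t = 2 ein und erhalten a = 2.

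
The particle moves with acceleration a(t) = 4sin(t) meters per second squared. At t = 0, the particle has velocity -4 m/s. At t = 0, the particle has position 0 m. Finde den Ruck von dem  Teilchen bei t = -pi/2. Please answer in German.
Wir müssen unsere Gleichung für die Beschleunigung a(t) = 4·sin(t) 1-mal ableiten. Durch Ableiten von der Beschleunigung erhalten wir den Ruck: j(t) = 4·cos(t). Aus der Gleichung für den Ruck j(t) = 4·cos(t), setzen wir t = -pi/2 ein und erhalten j = 0.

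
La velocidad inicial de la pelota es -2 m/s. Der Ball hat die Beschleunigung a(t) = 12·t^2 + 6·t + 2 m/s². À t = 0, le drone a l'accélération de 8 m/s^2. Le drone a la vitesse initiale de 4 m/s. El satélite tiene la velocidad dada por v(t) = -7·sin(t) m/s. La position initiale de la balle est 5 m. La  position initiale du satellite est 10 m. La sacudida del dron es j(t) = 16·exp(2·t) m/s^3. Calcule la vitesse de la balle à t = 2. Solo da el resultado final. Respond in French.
La réponse est 46.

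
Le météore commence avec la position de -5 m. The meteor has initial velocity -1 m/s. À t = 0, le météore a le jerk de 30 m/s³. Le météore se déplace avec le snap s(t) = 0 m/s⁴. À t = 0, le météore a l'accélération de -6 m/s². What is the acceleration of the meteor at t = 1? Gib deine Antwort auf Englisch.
To find the answer, we compute 2 integrals of s(t) = 0. Integrating snap and using the initial condition j(0) = 30, we get j(t) = 30. The integral of jerk is acceleration. Using a(0) = -6, we get a(t) = 30·t - 6. From the given acceleration equation a(t) = 30·t - 6, we substitute t = 1 to get a = 24.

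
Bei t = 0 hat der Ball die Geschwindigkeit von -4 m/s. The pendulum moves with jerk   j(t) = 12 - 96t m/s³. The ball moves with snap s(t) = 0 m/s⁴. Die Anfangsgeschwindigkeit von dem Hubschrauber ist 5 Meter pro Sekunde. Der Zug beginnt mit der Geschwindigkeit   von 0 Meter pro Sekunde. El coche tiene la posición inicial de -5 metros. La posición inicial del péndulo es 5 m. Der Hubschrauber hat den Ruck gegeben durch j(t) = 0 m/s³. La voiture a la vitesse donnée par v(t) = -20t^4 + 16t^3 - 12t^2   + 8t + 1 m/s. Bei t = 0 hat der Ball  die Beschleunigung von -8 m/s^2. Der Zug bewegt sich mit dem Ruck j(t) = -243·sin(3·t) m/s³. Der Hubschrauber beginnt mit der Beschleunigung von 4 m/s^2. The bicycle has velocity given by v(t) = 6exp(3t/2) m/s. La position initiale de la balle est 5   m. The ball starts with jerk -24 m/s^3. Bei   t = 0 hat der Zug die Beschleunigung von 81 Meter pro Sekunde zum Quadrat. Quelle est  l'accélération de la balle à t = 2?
En partant du snap s(t) = 0, nous prenons 2 primitives. En prenant ∫s(t)dt et en appliquant j(0) = -24, nous trouvons j(t) = -24. L'intégrale du jerk, avec a(0) = -8, donne l'accélération: a(t) = -24·t - 8. Nous avons l'accélération a(t) = -24·t - 8. En substituant t = 2: a(2) = -56.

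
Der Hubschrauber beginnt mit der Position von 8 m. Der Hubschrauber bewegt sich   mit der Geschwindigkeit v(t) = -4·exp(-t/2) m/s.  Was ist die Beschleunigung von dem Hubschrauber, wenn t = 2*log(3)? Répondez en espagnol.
Para resolver esto, necesitamos tomar 1 derivada de nuestra ecuación de la velocidad v(t) = -4·exp(-t/2). La derivada de la velocidad da la aceleración: a(t) = 2·exp(-t/2). De la ecuación de la aceleración a(t) = 2·exp(-t/2), sustituimos t = 2*log(3) para obtener a = 2/3.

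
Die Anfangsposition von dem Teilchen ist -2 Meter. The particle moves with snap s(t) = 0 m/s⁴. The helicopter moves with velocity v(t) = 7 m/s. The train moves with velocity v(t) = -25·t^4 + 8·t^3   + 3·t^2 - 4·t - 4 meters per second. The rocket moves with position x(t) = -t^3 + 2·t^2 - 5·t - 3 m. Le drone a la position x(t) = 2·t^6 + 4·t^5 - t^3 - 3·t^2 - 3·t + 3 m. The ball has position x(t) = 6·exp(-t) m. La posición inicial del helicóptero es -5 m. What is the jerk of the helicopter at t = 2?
Starting from velocity v(t) = 7, we take 2 derivatives. Differentiating velocity, we get acceleration: a(t) = 0. Differentiating acceleration, we get jerk: j(t) = 0. Using j(t) = 0 and substituting t = 2, we find j = 0.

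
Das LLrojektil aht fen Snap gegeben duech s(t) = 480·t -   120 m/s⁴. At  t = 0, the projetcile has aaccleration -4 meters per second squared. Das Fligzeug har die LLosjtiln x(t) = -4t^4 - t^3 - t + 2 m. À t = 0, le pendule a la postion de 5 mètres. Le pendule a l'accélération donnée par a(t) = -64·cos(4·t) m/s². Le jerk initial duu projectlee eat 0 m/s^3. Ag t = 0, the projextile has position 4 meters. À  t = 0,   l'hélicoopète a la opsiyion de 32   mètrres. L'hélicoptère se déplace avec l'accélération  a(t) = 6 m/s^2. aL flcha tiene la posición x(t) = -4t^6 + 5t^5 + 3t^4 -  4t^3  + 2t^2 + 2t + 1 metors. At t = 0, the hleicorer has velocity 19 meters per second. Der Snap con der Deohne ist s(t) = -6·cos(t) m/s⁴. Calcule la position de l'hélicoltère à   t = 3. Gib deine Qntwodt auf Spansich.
Para resolver esto, necesitamos tomar 2 antiderivadas de nuestra ecuación de la aceleración a(t) = 6. La integral de la aceleración, con v(0) = 19, da la velocidad: v(t) = 6·t + 19. Integrando la velocidad y usando la condición inicial x(0) = 32, obtenemos x(t) = 3·t^2 + 19·t + 32. Tenemos la posición x(t) = 3·t^2 + 19·t + 32. Sustituyendo t = 3: x(3) = 116.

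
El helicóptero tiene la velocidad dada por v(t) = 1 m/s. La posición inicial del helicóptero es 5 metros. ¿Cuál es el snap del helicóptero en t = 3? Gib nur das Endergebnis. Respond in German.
s(3) = 0.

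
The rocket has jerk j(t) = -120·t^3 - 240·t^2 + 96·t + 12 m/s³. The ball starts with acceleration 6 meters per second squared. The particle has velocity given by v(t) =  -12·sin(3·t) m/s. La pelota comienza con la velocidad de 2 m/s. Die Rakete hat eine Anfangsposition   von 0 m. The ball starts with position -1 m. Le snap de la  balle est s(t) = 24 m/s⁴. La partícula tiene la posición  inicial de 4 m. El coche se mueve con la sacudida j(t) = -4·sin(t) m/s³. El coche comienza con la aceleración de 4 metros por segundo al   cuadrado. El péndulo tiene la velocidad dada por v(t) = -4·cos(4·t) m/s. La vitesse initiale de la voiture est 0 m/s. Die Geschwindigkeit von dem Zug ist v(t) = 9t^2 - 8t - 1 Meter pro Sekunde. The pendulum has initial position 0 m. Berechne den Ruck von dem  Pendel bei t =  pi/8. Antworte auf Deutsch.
Um dies zu lösen, müssen wir 2 Ableitungen unserer Gleichung für die Geschwindigkeit v(t) = -4·cos(4·t) nehmen. Die Ableitung von der Geschwindigkeit ergibt die Beschleunigung: a(t) = 16·sin(4·t). Die Ableitung von der Beschleunigung ergibt den Ruck: j(t) = 64·cos(4·t). Wir haben den Ruck j(t) = 64·cos(4·t). Durch Einsetzen von t = pi/8: j(pi/8) = 0.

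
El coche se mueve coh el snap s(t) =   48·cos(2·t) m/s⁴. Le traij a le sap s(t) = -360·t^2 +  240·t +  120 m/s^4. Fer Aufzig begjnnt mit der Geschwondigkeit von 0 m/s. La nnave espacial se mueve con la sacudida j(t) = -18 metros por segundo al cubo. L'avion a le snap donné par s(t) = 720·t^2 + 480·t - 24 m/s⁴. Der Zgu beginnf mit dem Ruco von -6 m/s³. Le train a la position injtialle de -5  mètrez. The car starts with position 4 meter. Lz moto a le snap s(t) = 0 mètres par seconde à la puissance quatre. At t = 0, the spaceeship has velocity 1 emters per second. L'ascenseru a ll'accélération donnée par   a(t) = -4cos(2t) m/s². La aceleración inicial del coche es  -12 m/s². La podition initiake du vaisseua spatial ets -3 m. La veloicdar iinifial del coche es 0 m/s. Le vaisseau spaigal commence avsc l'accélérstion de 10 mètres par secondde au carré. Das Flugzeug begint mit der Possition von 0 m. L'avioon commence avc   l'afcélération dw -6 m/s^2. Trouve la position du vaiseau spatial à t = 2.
En partant du jerk j(t) = -18, nous prenons 3 intégrales. L'intégrale du jerk est l'accélération. En utilisant a(0) = 10, nous obtenons a(t) = 10 - 18·t. La primitive de l'accélération est la vitesse. En utilisant v(0) = 1, nous obtenons v(t) = -9·t^2 + 10·t + 1. En prenant ∫v(t)dt et en appliquant x(0) = -3, nous trouvons x(t) = -3·t^3 + 5·t^2 + t - 3. De l'équation de la position x(t) = -3·t^3 + 5·t^2 + t - 3, nous substituons t = 2 pour obtenir x = -5.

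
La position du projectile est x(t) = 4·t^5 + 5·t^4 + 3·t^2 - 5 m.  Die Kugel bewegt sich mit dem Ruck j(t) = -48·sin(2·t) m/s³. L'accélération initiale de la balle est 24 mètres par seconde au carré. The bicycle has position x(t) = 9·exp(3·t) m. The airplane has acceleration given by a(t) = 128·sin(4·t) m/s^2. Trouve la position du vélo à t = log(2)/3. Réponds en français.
Nous avons la position x(t) = 9·exp(3·t). En substituant t = log(2)/3: x(log(2)/3) = 18.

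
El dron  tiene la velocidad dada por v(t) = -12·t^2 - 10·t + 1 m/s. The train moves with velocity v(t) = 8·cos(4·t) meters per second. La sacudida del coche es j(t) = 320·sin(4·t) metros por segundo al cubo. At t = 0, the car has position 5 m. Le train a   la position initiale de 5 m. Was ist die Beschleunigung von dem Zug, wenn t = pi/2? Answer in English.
Starting from velocity v(t) = 8·cos(4·t), we take 1 derivative. Taking d/dt of v(t), we find a(t) = -32·sin(4·t). We have acceleration a(t) = -32·sin(4·t). Substituting t = pi/2: a(pi/2) = 0.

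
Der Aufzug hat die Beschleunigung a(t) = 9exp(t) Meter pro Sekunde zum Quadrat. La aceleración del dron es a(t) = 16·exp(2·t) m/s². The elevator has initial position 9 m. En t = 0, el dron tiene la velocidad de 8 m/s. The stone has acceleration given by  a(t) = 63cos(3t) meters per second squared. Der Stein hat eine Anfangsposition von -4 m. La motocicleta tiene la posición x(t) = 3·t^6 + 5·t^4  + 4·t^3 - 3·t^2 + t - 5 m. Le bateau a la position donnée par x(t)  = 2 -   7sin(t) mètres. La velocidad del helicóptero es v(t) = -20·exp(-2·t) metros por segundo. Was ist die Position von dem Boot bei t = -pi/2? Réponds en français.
En utilisant x(t) = 2 - 7·sin(t) et en substituant t = -pi/2, nous trouvons x = 9.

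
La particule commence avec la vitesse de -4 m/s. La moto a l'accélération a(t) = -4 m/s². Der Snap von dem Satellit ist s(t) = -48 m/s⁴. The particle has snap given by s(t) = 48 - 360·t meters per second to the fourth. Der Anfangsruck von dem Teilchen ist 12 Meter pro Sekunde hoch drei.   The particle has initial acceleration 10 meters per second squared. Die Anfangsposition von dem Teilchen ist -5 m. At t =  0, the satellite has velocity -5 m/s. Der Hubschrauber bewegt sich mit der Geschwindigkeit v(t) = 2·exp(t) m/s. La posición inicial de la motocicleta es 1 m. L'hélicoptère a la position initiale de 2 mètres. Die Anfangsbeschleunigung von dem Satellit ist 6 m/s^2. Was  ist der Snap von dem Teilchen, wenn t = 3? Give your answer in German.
Aus der Gleichung für den Snap s(t) = 48 - 360·t, setzen wir t = 3 ein und erhalten s = -1032.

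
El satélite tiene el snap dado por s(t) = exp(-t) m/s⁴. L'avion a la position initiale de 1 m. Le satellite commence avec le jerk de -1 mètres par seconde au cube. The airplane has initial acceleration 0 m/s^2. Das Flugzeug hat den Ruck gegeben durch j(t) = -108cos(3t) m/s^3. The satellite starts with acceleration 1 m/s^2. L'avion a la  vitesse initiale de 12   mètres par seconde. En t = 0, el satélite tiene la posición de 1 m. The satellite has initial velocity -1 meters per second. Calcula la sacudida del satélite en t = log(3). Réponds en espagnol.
Necesitamos integrar nuestra ecuación del snap s(t) = exp(-t) 1 vez. La antiderivada del snap es la sacudida. Usando j(0) = -1, obtenemos j(t) = -exp(-t). Usando j(t) = -exp(-t) y sustituyendo t = log(3), encontramos j = -1/3.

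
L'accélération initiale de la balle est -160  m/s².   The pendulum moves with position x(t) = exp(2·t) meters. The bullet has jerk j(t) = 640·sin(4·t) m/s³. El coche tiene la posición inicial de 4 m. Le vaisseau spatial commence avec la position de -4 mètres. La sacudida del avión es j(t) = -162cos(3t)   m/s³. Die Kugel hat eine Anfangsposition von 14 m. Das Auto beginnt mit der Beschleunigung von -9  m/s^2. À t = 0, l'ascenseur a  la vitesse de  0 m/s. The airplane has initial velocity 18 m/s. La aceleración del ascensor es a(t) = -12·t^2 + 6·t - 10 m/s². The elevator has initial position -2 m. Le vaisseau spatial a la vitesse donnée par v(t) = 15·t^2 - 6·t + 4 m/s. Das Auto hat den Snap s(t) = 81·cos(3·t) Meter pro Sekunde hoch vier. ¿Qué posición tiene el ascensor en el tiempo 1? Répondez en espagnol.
Partiendo de la aceleración a(t) = -12·t^2 + 6·t - 10, tomamos 2 antiderivadas. Integrando la aceleración y usando la condición inicial v(0) = 0, obtenemos v(t) = t·(-4·t^2 + 3·t - 10). La integral de la velocidad es la posición. Usando x(0) = -2, obtenemos x(t) = -t^4 + t^3 - 5·t^2 - 2. De la ecuación de la posición x(t) = -t^4 + t^3 - 5·t^2 - 2, sustituimos t = 1 para obtener x = -7.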